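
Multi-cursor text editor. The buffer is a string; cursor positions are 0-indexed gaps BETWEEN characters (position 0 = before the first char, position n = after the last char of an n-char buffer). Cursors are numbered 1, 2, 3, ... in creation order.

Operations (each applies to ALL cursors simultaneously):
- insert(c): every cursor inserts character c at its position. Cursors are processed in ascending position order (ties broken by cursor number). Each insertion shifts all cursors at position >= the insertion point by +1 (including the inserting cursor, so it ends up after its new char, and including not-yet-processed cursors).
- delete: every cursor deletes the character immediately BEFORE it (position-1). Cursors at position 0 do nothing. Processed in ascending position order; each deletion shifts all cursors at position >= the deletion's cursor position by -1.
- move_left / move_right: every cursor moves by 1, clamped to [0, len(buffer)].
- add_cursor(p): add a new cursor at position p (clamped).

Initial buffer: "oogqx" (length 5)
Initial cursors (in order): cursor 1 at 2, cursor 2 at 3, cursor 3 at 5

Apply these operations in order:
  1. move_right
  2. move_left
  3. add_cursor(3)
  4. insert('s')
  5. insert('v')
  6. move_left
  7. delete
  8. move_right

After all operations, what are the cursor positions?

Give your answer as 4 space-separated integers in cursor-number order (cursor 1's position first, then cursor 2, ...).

Answer: 3 6 8 6

Derivation:
After op 1 (move_right): buffer="oogqx" (len 5), cursors c1@3 c2@4 c3@5, authorship .....
After op 2 (move_left): buffer="oogqx" (len 5), cursors c1@2 c2@3 c3@4, authorship .....
After op 3 (add_cursor(3)): buffer="oogqx" (len 5), cursors c1@2 c2@3 c4@3 c3@4, authorship .....
After op 4 (insert('s')): buffer="oosgssqsx" (len 9), cursors c1@3 c2@6 c4@6 c3@8, authorship ..1.24.3.
After op 5 (insert('v')): buffer="oosvgssvvqsvx" (len 13), cursors c1@4 c2@9 c4@9 c3@12, authorship ..11.2424.33.
After op 6 (move_left): buffer="oosvgssvvqsvx" (len 13), cursors c1@3 c2@8 c4@8 c3@11, authorship ..11.2424.33.
After op 7 (delete): buffer="oovgsvqvx" (len 9), cursors c1@2 c2@5 c4@5 c3@7, authorship ..1.24.3.
After op 8 (move_right): buffer="oovgsvqvx" (len 9), cursors c1@3 c2@6 c4@6 c3@8, authorship ..1.24.3.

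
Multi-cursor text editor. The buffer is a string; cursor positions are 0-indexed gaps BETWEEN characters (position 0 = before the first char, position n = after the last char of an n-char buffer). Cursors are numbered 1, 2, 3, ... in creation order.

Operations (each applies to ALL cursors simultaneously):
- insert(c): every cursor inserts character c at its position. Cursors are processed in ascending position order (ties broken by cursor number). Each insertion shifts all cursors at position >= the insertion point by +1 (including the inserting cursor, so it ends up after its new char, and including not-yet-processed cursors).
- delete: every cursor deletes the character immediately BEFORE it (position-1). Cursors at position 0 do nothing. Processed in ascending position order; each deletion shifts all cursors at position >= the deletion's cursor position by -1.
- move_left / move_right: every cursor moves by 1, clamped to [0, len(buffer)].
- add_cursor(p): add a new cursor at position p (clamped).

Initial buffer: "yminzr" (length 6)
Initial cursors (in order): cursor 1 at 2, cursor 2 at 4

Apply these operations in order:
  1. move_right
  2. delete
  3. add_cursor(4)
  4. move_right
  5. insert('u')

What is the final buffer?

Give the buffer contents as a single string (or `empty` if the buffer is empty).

Answer: ymnuruu

Derivation:
After op 1 (move_right): buffer="yminzr" (len 6), cursors c1@3 c2@5, authorship ......
After op 2 (delete): buffer="ymnr" (len 4), cursors c1@2 c2@3, authorship ....
After op 3 (add_cursor(4)): buffer="ymnr" (len 4), cursors c1@2 c2@3 c3@4, authorship ....
After op 4 (move_right): buffer="ymnr" (len 4), cursors c1@3 c2@4 c3@4, authorship ....
After op 5 (insert('u')): buffer="ymnuruu" (len 7), cursors c1@4 c2@7 c3@7, authorship ...1.23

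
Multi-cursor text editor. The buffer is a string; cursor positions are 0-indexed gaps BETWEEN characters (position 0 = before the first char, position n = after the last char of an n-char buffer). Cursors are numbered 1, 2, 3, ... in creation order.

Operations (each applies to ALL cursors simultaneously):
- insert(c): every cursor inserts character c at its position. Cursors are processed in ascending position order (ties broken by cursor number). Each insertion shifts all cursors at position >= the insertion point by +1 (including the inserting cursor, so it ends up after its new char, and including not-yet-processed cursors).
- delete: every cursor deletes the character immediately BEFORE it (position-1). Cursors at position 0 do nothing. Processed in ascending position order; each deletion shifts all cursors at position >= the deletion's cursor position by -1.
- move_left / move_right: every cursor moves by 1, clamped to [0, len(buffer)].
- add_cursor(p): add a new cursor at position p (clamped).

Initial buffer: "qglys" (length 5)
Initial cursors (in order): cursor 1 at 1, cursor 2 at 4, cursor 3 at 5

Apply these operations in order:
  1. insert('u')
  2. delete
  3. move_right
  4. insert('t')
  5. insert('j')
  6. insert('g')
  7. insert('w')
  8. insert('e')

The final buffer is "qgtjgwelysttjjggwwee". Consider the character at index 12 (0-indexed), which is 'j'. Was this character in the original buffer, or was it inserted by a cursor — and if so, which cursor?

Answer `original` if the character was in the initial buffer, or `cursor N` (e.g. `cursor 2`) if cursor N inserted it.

After op 1 (insert('u')): buffer="quglyusu" (len 8), cursors c1@2 c2@6 c3@8, authorship .1...2.3
After op 2 (delete): buffer="qglys" (len 5), cursors c1@1 c2@4 c3@5, authorship .....
After op 3 (move_right): buffer="qglys" (len 5), cursors c1@2 c2@5 c3@5, authorship .....
After op 4 (insert('t')): buffer="qgtlystt" (len 8), cursors c1@3 c2@8 c3@8, authorship ..1...23
After op 5 (insert('j')): buffer="qgtjlysttjj" (len 11), cursors c1@4 c2@11 c3@11, authorship ..11...2323
After op 6 (insert('g')): buffer="qgtjglysttjjgg" (len 14), cursors c1@5 c2@14 c3@14, authorship ..111...232323
After op 7 (insert('w')): buffer="qgtjgwlysttjjggww" (len 17), cursors c1@6 c2@17 c3@17, authorship ..1111...23232323
After op 8 (insert('e')): buffer="qgtjgwelysttjjggwwee" (len 20), cursors c1@7 c2@20 c3@20, authorship ..11111...2323232323
Authorship (.=original, N=cursor N): . . 1 1 1 1 1 . . . 2 3 2 3 2 3 2 3 2 3
Index 12: author = 2

Answer: cursor 2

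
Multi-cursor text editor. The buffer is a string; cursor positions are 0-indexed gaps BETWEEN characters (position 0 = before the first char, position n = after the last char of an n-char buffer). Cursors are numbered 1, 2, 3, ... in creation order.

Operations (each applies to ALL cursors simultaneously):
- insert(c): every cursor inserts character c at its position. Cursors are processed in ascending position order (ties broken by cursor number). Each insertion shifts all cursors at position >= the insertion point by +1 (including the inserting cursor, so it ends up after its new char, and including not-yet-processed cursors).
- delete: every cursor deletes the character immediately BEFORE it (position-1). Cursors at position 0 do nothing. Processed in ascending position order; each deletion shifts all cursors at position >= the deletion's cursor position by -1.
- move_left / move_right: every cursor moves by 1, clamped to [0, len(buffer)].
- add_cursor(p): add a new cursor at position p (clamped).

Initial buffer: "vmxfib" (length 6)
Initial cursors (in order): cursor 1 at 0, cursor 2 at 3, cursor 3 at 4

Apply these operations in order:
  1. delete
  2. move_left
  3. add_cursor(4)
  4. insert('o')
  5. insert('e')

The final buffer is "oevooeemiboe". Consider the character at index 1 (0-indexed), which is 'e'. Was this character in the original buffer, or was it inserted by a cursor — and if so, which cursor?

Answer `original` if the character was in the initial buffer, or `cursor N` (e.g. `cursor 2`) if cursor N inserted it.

Answer: cursor 1

Derivation:
After op 1 (delete): buffer="vmib" (len 4), cursors c1@0 c2@2 c3@2, authorship ....
After op 2 (move_left): buffer="vmib" (len 4), cursors c1@0 c2@1 c3@1, authorship ....
After op 3 (add_cursor(4)): buffer="vmib" (len 4), cursors c1@0 c2@1 c3@1 c4@4, authorship ....
After op 4 (insert('o')): buffer="ovoomibo" (len 8), cursors c1@1 c2@4 c3@4 c4@8, authorship 1.23...4
After op 5 (insert('e')): buffer="oevooeemiboe" (len 12), cursors c1@2 c2@7 c3@7 c4@12, authorship 11.2323...44
Authorship (.=original, N=cursor N): 1 1 . 2 3 2 3 . . . 4 4
Index 1: author = 1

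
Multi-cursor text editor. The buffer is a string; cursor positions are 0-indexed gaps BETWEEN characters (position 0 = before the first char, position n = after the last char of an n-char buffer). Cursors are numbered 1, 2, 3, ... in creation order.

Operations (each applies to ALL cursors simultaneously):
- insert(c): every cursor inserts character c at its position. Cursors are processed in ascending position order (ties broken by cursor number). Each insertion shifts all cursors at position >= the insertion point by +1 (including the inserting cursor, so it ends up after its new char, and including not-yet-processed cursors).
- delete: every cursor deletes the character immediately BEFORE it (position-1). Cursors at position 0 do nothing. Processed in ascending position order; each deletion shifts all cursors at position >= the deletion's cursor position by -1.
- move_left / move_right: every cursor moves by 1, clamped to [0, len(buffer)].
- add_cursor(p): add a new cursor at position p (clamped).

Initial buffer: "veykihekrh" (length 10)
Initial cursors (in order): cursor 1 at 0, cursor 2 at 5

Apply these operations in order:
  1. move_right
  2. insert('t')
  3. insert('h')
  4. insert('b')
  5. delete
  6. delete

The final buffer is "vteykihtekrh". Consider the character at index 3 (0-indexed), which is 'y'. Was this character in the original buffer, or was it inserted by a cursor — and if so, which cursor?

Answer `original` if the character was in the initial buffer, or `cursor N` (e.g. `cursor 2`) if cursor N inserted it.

After op 1 (move_right): buffer="veykihekrh" (len 10), cursors c1@1 c2@6, authorship ..........
After op 2 (insert('t')): buffer="vteykihtekrh" (len 12), cursors c1@2 c2@8, authorship .1.....2....
After op 3 (insert('h')): buffer="vtheykihthekrh" (len 14), cursors c1@3 c2@10, authorship .11.....22....
After op 4 (insert('b')): buffer="vthbeykihthbekrh" (len 16), cursors c1@4 c2@12, authorship .111.....222....
After op 5 (delete): buffer="vtheykihthekrh" (len 14), cursors c1@3 c2@10, authorship .11.....22....
After op 6 (delete): buffer="vteykihtekrh" (len 12), cursors c1@2 c2@8, authorship .1.....2....
Authorship (.=original, N=cursor N): . 1 . . . . . 2 . . . .
Index 3: author = original

Answer: original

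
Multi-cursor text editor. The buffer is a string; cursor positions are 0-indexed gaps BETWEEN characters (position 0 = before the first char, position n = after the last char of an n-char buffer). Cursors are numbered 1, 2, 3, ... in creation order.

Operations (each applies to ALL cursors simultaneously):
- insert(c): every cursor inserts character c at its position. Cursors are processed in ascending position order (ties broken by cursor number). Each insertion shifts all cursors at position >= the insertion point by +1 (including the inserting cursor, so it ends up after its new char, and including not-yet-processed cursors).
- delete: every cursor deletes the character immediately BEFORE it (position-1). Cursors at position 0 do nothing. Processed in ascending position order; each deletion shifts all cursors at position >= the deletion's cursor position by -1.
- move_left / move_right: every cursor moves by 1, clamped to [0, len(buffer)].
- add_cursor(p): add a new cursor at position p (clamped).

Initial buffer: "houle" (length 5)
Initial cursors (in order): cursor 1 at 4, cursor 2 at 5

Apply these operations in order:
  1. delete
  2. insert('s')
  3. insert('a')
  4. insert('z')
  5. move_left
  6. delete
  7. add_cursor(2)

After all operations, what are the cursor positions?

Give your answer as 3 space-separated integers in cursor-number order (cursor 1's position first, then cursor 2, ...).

After op 1 (delete): buffer="hou" (len 3), cursors c1@3 c2@3, authorship ...
After op 2 (insert('s')): buffer="houss" (len 5), cursors c1@5 c2@5, authorship ...12
After op 3 (insert('a')): buffer="houssaa" (len 7), cursors c1@7 c2@7, authorship ...1212
After op 4 (insert('z')): buffer="houssaazz" (len 9), cursors c1@9 c2@9, authorship ...121212
After op 5 (move_left): buffer="houssaazz" (len 9), cursors c1@8 c2@8, authorship ...121212
After op 6 (delete): buffer="houssaz" (len 7), cursors c1@6 c2@6, authorship ...1212
After op 7 (add_cursor(2)): buffer="houssaz" (len 7), cursors c3@2 c1@6 c2@6, authorship ...1212

Answer: 6 6 2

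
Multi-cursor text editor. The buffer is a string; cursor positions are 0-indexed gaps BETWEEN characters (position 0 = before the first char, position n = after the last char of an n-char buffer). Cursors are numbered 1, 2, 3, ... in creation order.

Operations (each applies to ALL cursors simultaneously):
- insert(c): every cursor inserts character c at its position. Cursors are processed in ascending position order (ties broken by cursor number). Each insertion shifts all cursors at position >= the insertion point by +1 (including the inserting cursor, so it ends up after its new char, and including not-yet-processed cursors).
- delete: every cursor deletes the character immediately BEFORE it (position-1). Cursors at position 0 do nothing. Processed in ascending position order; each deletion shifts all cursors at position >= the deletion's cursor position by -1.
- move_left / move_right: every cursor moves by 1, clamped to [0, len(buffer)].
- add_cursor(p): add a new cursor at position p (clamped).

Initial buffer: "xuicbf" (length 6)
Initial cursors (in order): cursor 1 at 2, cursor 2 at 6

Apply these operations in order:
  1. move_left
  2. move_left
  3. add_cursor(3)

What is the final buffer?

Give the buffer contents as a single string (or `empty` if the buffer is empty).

After op 1 (move_left): buffer="xuicbf" (len 6), cursors c1@1 c2@5, authorship ......
After op 2 (move_left): buffer="xuicbf" (len 6), cursors c1@0 c2@4, authorship ......
After op 3 (add_cursor(3)): buffer="xuicbf" (len 6), cursors c1@0 c3@3 c2@4, authorship ......

Answer: xuicbf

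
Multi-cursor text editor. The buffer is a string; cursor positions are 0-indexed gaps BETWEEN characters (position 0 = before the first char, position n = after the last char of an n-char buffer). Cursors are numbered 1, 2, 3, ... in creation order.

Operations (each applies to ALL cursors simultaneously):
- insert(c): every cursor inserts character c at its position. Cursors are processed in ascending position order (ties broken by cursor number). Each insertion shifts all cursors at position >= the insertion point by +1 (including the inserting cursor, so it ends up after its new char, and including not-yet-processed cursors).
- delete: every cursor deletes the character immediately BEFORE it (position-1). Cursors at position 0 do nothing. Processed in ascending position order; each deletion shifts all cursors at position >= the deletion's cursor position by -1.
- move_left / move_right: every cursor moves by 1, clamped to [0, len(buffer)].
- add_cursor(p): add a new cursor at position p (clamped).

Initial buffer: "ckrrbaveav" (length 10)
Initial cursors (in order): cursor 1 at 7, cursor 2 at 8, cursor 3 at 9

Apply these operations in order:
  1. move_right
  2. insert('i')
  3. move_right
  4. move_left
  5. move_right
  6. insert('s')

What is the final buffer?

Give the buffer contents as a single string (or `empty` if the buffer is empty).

After op 1 (move_right): buffer="ckrrbaveav" (len 10), cursors c1@8 c2@9 c3@10, authorship ..........
After op 2 (insert('i')): buffer="ckrrbaveiaivi" (len 13), cursors c1@9 c2@11 c3@13, authorship ........1.2.3
After op 3 (move_right): buffer="ckrrbaveiaivi" (len 13), cursors c1@10 c2@12 c3@13, authorship ........1.2.3
After op 4 (move_left): buffer="ckrrbaveiaivi" (len 13), cursors c1@9 c2@11 c3@12, authorship ........1.2.3
After op 5 (move_right): buffer="ckrrbaveiaivi" (len 13), cursors c1@10 c2@12 c3@13, authorship ........1.2.3
After op 6 (insert('s')): buffer="ckrrbaveiasivsis" (len 16), cursors c1@11 c2@14 c3@16, authorship ........1.12.233

Answer: ckrrbaveiasivsis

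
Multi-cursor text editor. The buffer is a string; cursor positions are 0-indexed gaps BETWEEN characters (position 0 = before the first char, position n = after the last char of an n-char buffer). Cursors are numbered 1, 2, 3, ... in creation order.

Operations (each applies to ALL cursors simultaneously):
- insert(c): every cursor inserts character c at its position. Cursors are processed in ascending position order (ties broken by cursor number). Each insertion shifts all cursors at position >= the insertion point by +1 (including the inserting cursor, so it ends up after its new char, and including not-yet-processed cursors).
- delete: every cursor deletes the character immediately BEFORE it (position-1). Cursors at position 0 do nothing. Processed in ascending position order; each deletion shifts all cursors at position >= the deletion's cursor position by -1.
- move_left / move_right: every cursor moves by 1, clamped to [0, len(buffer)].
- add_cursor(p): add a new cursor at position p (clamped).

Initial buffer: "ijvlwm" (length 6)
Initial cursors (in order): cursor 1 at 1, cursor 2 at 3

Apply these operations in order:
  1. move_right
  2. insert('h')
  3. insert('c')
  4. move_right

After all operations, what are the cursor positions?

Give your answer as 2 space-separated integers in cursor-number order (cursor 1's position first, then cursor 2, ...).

Answer: 5 9

Derivation:
After op 1 (move_right): buffer="ijvlwm" (len 6), cursors c1@2 c2@4, authorship ......
After op 2 (insert('h')): buffer="ijhvlhwm" (len 8), cursors c1@3 c2@6, authorship ..1..2..
After op 3 (insert('c')): buffer="ijhcvlhcwm" (len 10), cursors c1@4 c2@8, authorship ..11..22..
After op 4 (move_right): buffer="ijhcvlhcwm" (len 10), cursors c1@5 c2@9, authorship ..11..22..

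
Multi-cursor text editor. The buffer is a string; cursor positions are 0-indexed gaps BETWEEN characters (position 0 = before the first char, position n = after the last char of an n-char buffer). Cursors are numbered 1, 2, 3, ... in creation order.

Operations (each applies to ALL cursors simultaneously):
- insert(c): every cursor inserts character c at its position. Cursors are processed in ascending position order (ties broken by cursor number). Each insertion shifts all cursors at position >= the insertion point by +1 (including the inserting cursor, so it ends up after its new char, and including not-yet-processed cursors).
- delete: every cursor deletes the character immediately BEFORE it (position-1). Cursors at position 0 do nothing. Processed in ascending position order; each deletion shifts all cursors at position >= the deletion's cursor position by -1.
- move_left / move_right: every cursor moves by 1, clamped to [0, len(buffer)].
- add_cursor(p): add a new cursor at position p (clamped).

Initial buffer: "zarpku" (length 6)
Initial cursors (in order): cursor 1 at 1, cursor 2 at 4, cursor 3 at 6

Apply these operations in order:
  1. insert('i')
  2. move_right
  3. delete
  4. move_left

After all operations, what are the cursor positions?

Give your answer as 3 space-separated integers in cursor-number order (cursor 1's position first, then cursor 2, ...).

Answer: 1 4 5

Derivation:
After op 1 (insert('i')): buffer="ziarpikui" (len 9), cursors c1@2 c2@6 c3@9, authorship .1...2..3
After op 2 (move_right): buffer="ziarpikui" (len 9), cursors c1@3 c2@7 c3@9, authorship .1...2..3
After op 3 (delete): buffer="zirpiu" (len 6), cursors c1@2 c2@5 c3@6, authorship .1..2.
After op 4 (move_left): buffer="zirpiu" (len 6), cursors c1@1 c2@4 c3@5, authorship .1..2.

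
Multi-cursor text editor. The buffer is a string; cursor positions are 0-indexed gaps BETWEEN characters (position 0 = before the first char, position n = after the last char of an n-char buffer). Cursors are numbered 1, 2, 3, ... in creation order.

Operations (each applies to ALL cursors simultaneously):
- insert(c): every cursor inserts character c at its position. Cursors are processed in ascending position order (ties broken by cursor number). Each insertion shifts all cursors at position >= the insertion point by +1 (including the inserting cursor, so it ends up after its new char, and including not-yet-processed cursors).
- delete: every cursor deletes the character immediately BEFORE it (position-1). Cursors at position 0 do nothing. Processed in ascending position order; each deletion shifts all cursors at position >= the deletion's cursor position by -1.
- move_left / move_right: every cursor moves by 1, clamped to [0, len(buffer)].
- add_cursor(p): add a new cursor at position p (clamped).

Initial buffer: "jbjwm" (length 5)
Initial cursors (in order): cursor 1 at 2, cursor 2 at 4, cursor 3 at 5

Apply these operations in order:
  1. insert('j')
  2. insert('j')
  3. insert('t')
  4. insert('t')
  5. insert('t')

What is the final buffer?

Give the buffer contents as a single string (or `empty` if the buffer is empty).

Answer: jbjjtttjwjjtttmjjttt

Derivation:
After op 1 (insert('j')): buffer="jbjjwjmj" (len 8), cursors c1@3 c2@6 c3@8, authorship ..1..2.3
After op 2 (insert('j')): buffer="jbjjjwjjmjj" (len 11), cursors c1@4 c2@8 c3@11, authorship ..11..22.33
After op 3 (insert('t')): buffer="jbjjtjwjjtmjjt" (len 14), cursors c1@5 c2@10 c3@14, authorship ..111..222.333
After op 4 (insert('t')): buffer="jbjjttjwjjttmjjtt" (len 17), cursors c1@6 c2@12 c3@17, authorship ..1111..2222.3333
After op 5 (insert('t')): buffer="jbjjtttjwjjtttmjjttt" (len 20), cursors c1@7 c2@14 c3@20, authorship ..11111..22222.33333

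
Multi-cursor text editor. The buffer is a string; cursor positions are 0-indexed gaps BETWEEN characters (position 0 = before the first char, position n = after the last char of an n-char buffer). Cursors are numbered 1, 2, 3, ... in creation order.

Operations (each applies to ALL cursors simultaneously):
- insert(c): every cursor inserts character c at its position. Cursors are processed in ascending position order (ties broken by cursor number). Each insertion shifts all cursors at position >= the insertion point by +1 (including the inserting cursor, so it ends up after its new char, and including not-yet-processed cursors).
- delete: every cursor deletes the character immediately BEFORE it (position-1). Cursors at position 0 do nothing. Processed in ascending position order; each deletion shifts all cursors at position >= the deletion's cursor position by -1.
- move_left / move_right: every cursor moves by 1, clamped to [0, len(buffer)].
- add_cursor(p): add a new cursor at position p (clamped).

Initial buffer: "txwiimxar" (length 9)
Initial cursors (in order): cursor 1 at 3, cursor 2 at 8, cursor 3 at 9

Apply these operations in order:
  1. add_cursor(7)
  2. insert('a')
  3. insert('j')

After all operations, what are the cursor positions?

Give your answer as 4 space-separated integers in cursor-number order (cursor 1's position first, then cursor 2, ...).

Answer: 5 14 17 11

Derivation:
After op 1 (add_cursor(7)): buffer="txwiimxar" (len 9), cursors c1@3 c4@7 c2@8 c3@9, authorship .........
After op 2 (insert('a')): buffer="txwaiimxaaara" (len 13), cursors c1@4 c4@9 c2@11 c3@13, authorship ...1....4.2.3
After op 3 (insert('j')): buffer="txwajiimxajaajraj" (len 17), cursors c1@5 c4@11 c2@14 c3@17, authorship ...11....44.22.33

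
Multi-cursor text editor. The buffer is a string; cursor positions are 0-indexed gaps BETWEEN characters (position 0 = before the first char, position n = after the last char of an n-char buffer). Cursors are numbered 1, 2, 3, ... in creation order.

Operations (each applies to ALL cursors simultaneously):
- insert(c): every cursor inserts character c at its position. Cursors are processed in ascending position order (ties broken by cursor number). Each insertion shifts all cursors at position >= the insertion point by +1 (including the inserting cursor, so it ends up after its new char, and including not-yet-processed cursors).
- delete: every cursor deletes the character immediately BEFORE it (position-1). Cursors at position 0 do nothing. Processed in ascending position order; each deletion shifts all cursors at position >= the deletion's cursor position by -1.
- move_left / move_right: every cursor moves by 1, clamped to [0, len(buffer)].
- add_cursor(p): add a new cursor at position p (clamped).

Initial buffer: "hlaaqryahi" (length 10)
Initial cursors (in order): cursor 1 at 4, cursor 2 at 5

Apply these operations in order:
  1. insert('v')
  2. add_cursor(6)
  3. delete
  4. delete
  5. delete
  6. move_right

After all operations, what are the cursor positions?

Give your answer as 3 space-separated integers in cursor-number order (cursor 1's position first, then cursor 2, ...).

Answer: 1 1 1

Derivation:
After op 1 (insert('v')): buffer="hlaavqvryahi" (len 12), cursors c1@5 c2@7, authorship ....1.2.....
After op 2 (add_cursor(6)): buffer="hlaavqvryahi" (len 12), cursors c1@5 c3@6 c2@7, authorship ....1.2.....
After op 3 (delete): buffer="hlaaryahi" (len 9), cursors c1@4 c2@4 c3@4, authorship .........
After op 4 (delete): buffer="hryahi" (len 6), cursors c1@1 c2@1 c3@1, authorship ......
After op 5 (delete): buffer="ryahi" (len 5), cursors c1@0 c2@0 c3@0, authorship .....
After op 6 (move_right): buffer="ryahi" (len 5), cursors c1@1 c2@1 c3@1, authorship .....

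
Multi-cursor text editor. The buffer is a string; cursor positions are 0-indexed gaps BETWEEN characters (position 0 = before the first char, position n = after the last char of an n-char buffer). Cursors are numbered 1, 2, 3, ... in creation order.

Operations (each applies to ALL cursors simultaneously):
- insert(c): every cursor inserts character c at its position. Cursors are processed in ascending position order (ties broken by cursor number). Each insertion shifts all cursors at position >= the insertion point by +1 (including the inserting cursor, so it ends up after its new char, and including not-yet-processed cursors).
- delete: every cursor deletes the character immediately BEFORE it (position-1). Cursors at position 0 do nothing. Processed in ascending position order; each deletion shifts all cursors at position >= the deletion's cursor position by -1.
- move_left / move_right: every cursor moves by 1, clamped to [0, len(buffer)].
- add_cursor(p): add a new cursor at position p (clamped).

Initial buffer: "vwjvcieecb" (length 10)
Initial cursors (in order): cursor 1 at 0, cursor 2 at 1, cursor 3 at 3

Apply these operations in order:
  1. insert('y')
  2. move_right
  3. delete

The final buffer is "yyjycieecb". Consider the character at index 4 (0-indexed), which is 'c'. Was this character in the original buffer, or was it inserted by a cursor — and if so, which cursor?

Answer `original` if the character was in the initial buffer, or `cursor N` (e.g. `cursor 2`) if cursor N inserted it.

After op 1 (insert('y')): buffer="yvywjyvcieecb" (len 13), cursors c1@1 c2@3 c3@6, authorship 1.2..3.......
After op 2 (move_right): buffer="yvywjyvcieecb" (len 13), cursors c1@2 c2@4 c3@7, authorship 1.2..3.......
After op 3 (delete): buffer="yyjycieecb" (len 10), cursors c1@1 c2@2 c3@4, authorship 12.3......
Authorship (.=original, N=cursor N): 1 2 . 3 . . . . . .
Index 4: author = original

Answer: original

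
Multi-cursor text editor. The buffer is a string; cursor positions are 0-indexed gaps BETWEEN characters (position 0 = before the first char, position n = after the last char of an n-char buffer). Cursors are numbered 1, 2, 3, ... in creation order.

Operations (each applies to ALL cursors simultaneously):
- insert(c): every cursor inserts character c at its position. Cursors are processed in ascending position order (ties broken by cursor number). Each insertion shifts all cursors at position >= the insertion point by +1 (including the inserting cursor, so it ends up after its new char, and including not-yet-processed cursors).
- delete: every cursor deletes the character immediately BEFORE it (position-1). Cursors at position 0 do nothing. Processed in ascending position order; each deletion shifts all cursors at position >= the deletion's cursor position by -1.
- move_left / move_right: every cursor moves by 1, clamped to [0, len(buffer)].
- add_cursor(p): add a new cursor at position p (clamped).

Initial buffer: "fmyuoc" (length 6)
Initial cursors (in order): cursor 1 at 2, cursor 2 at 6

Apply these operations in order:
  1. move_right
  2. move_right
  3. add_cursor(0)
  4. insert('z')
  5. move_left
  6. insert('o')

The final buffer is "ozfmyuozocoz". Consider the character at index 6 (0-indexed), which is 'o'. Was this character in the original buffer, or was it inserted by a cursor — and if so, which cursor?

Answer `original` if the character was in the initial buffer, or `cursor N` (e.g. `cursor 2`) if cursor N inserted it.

After op 1 (move_right): buffer="fmyuoc" (len 6), cursors c1@3 c2@6, authorship ......
After op 2 (move_right): buffer="fmyuoc" (len 6), cursors c1@4 c2@6, authorship ......
After op 3 (add_cursor(0)): buffer="fmyuoc" (len 6), cursors c3@0 c1@4 c2@6, authorship ......
After op 4 (insert('z')): buffer="zfmyuzocz" (len 9), cursors c3@1 c1@6 c2@9, authorship 3....1..2
After op 5 (move_left): buffer="zfmyuzocz" (len 9), cursors c3@0 c1@5 c2@8, authorship 3....1..2
After op 6 (insert('o')): buffer="ozfmyuozocoz" (len 12), cursors c3@1 c1@7 c2@11, authorship 33....11..22
Authorship (.=original, N=cursor N): 3 3 . . . . 1 1 . . 2 2
Index 6: author = 1

Answer: cursor 1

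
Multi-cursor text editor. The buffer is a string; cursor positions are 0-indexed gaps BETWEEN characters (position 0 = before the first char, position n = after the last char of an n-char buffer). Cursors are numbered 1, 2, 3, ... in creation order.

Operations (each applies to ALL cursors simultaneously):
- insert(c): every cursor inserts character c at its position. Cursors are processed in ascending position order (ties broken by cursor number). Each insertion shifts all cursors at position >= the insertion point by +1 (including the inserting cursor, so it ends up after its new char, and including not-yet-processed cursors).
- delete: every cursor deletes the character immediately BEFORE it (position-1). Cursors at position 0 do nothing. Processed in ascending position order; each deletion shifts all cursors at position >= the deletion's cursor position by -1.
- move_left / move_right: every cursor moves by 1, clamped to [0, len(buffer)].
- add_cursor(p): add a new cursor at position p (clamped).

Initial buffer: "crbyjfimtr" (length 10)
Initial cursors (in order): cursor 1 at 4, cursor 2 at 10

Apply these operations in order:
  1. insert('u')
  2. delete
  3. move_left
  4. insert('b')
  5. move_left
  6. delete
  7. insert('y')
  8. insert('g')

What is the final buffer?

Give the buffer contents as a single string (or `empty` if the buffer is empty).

Answer: crygbyjfimygbr

Derivation:
After op 1 (insert('u')): buffer="crbyujfimtru" (len 12), cursors c1@5 c2@12, authorship ....1......2
After op 2 (delete): buffer="crbyjfimtr" (len 10), cursors c1@4 c2@10, authorship ..........
After op 3 (move_left): buffer="crbyjfimtr" (len 10), cursors c1@3 c2@9, authorship ..........
After op 4 (insert('b')): buffer="crbbyjfimtbr" (len 12), cursors c1@4 c2@11, authorship ...1......2.
After op 5 (move_left): buffer="crbbyjfimtbr" (len 12), cursors c1@3 c2@10, authorship ...1......2.
After op 6 (delete): buffer="crbyjfimbr" (len 10), cursors c1@2 c2@8, authorship ..1.....2.
After op 7 (insert('y')): buffer="crybyjfimybr" (len 12), cursors c1@3 c2@10, authorship ..11.....22.
After op 8 (insert('g')): buffer="crygbyjfimygbr" (len 14), cursors c1@4 c2@12, authorship ..111.....222.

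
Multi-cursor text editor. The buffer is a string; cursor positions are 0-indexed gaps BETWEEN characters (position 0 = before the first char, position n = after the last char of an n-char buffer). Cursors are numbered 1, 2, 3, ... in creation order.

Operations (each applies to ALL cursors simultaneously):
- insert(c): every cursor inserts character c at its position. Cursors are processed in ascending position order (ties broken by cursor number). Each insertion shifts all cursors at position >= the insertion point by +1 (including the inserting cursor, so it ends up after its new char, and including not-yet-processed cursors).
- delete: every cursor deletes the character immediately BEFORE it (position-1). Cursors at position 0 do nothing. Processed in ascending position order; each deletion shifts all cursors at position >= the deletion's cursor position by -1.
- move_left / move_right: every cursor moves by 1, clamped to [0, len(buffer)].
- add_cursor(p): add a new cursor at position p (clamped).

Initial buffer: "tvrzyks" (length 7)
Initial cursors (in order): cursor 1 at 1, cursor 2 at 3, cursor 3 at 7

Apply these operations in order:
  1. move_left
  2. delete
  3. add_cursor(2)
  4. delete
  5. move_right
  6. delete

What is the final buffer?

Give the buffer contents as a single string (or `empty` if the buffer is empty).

Answer: empty

Derivation:
After op 1 (move_left): buffer="tvrzyks" (len 7), cursors c1@0 c2@2 c3@6, authorship .......
After op 2 (delete): buffer="trzys" (len 5), cursors c1@0 c2@1 c3@4, authorship .....
After op 3 (add_cursor(2)): buffer="trzys" (len 5), cursors c1@0 c2@1 c4@2 c3@4, authorship .....
After op 4 (delete): buffer="zs" (len 2), cursors c1@0 c2@0 c4@0 c3@1, authorship ..
After op 5 (move_right): buffer="zs" (len 2), cursors c1@1 c2@1 c4@1 c3@2, authorship ..
After op 6 (delete): buffer="" (len 0), cursors c1@0 c2@0 c3@0 c4@0, authorship 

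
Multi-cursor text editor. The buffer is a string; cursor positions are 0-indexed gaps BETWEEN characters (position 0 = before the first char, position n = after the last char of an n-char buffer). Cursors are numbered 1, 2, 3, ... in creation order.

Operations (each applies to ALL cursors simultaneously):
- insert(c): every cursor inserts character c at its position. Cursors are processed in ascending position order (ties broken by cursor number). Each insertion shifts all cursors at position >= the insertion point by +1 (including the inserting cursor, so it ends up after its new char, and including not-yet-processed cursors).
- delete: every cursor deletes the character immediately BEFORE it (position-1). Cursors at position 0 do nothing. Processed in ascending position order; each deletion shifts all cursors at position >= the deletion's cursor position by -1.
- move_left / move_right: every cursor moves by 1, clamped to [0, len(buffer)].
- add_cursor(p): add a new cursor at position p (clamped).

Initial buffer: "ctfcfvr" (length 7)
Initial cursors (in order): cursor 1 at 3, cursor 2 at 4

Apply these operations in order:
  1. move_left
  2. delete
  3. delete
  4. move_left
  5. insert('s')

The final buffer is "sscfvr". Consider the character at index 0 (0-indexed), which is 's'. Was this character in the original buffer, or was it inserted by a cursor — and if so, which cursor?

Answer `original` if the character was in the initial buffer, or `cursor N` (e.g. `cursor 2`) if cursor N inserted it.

After op 1 (move_left): buffer="ctfcfvr" (len 7), cursors c1@2 c2@3, authorship .......
After op 2 (delete): buffer="ccfvr" (len 5), cursors c1@1 c2@1, authorship .....
After op 3 (delete): buffer="cfvr" (len 4), cursors c1@0 c2@0, authorship ....
After op 4 (move_left): buffer="cfvr" (len 4), cursors c1@0 c2@0, authorship ....
After op 5 (insert('s')): buffer="sscfvr" (len 6), cursors c1@2 c2@2, authorship 12....
Authorship (.=original, N=cursor N): 1 2 . . . .
Index 0: author = 1

Answer: cursor 1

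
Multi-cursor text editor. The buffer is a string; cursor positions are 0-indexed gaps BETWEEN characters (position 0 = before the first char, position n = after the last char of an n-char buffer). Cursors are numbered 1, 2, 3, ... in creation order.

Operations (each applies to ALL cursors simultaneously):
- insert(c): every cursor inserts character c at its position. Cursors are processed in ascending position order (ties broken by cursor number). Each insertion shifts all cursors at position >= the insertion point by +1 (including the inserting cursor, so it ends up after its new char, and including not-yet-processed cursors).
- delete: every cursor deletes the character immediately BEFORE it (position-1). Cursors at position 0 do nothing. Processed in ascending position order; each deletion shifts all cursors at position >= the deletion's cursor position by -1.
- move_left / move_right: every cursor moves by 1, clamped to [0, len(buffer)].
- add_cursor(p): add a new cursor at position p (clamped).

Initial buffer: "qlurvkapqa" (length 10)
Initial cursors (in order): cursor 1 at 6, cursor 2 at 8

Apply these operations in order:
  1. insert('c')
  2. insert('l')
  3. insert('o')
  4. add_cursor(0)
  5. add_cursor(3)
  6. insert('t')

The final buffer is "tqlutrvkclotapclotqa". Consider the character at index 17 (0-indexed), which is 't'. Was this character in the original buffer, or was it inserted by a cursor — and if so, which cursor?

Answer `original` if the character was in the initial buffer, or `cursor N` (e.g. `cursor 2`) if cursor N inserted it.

Answer: cursor 2

Derivation:
After op 1 (insert('c')): buffer="qlurvkcapcqa" (len 12), cursors c1@7 c2@10, authorship ......1..2..
After op 2 (insert('l')): buffer="qlurvkclapclqa" (len 14), cursors c1@8 c2@12, authorship ......11..22..
After op 3 (insert('o')): buffer="qlurvkcloapcloqa" (len 16), cursors c1@9 c2@14, authorship ......111..222..
After op 4 (add_cursor(0)): buffer="qlurvkcloapcloqa" (len 16), cursors c3@0 c1@9 c2@14, authorship ......111..222..
After op 5 (add_cursor(3)): buffer="qlurvkcloapcloqa" (len 16), cursors c3@0 c4@3 c1@9 c2@14, authorship ......111..222..
After op 6 (insert('t')): buffer="tqlutrvkclotapclotqa" (len 20), cursors c3@1 c4@5 c1@12 c2@18, authorship 3...4...1111..2222..
Authorship (.=original, N=cursor N): 3 . . . 4 . . . 1 1 1 1 . . 2 2 2 2 . .
Index 17: author = 2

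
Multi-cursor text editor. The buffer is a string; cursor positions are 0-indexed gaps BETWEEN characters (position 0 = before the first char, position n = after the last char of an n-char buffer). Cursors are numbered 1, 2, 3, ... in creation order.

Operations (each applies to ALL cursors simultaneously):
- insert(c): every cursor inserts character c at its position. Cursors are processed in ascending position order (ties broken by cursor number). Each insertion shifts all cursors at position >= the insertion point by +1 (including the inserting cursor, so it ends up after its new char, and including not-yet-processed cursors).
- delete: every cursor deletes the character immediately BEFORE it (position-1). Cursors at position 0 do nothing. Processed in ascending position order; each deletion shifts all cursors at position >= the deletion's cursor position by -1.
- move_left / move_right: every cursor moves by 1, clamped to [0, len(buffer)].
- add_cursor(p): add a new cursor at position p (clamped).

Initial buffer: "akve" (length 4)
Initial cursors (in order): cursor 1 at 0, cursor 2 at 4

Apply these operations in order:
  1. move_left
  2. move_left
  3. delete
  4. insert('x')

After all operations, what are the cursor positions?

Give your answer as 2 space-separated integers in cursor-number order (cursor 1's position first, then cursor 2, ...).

After op 1 (move_left): buffer="akve" (len 4), cursors c1@0 c2@3, authorship ....
After op 2 (move_left): buffer="akve" (len 4), cursors c1@0 c2@2, authorship ....
After op 3 (delete): buffer="ave" (len 3), cursors c1@0 c2@1, authorship ...
After op 4 (insert('x')): buffer="xaxve" (len 5), cursors c1@1 c2@3, authorship 1.2..

Answer: 1 3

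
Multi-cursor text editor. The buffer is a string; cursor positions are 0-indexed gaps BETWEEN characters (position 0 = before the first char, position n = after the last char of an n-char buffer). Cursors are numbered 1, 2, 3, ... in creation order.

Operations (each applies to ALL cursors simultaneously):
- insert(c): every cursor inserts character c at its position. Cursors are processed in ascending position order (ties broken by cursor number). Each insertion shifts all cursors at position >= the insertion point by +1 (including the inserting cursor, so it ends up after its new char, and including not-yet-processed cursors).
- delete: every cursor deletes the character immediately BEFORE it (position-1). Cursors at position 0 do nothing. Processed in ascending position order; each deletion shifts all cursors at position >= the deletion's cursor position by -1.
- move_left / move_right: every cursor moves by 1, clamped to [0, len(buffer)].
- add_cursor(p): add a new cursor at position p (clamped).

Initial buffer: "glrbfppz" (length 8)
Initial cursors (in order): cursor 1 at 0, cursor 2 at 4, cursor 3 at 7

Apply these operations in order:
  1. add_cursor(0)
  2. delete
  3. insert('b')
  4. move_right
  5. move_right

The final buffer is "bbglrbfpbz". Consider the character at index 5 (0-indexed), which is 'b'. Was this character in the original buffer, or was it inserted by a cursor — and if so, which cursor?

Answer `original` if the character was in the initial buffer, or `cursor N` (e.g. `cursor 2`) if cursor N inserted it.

After op 1 (add_cursor(0)): buffer="glrbfppz" (len 8), cursors c1@0 c4@0 c2@4 c3@7, authorship ........
After op 2 (delete): buffer="glrfpz" (len 6), cursors c1@0 c4@0 c2@3 c3@5, authorship ......
After op 3 (insert('b')): buffer="bbglrbfpbz" (len 10), cursors c1@2 c4@2 c2@6 c3@9, authorship 14...2..3.
After op 4 (move_right): buffer="bbglrbfpbz" (len 10), cursors c1@3 c4@3 c2@7 c3@10, authorship 14...2..3.
After op 5 (move_right): buffer="bbglrbfpbz" (len 10), cursors c1@4 c4@4 c2@8 c3@10, authorship 14...2..3.
Authorship (.=original, N=cursor N): 1 4 . . . 2 . . 3 .
Index 5: author = 2

Answer: cursor 2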